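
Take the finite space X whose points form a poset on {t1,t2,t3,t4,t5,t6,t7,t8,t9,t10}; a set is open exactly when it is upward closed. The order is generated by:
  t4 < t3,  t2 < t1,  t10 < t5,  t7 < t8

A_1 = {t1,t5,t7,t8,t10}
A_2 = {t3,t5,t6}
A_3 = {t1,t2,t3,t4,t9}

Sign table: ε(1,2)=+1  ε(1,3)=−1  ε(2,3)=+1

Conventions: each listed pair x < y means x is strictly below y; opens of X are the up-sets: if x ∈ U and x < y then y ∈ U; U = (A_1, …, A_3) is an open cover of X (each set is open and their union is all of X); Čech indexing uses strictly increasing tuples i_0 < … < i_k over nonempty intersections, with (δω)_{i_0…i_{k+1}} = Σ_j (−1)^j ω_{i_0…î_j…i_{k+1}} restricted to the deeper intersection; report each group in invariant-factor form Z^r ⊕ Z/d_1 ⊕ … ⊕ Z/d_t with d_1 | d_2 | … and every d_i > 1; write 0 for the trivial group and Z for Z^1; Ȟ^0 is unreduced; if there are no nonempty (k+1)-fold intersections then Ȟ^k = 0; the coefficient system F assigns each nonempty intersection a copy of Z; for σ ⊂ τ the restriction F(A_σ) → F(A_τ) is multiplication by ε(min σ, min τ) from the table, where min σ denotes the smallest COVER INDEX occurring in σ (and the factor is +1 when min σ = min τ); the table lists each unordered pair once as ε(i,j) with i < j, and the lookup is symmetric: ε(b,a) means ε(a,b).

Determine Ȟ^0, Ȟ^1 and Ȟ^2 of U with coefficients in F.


nonempty overlaps:
  A12={t5} A13={t1} A23={t3}
C dims 3,3; δ0: rk 3, SNF 1^2·2
degree 0: 3−3−0 = 0 → Ȟ^0 ≅ 0
degree 1: 3−0−3 = 0 plus torsion [2] → Ȟ^1 ≅ Z/2
degree 2: 0−0−0 = 0 → Ȟ^2 ≅ 0

Ȟ^0 ≅ 0; Ȟ^1 ≅ Z/2; Ȟ^2 ≅ 0


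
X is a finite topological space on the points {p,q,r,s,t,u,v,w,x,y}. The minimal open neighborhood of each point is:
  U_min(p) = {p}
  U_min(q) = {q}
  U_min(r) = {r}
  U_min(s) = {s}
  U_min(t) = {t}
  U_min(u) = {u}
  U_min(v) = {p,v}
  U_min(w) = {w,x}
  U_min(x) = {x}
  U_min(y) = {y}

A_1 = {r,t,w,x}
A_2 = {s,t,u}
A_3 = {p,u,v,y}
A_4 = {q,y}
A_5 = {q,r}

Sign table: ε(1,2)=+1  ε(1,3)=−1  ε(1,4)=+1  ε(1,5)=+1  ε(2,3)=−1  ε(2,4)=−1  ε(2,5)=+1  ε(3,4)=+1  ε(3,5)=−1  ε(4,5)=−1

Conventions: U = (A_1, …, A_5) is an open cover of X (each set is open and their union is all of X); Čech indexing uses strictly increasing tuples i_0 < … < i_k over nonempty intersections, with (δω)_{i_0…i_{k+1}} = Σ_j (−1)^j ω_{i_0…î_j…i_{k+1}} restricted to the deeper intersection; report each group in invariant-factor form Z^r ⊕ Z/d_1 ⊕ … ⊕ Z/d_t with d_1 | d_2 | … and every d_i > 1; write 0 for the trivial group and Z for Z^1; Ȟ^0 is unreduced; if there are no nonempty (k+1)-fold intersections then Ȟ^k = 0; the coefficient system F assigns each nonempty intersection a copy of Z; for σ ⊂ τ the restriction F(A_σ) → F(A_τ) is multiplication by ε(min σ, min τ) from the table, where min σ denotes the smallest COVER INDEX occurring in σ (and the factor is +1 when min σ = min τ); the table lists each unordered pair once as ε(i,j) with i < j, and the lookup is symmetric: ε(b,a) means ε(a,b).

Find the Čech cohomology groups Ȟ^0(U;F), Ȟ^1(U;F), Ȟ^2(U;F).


Ȟ^0(U;F) ≅ Z; Ȟ^1(U;F) ≅ Z; Ȟ^2(U;F) ≅ 0

nonempty intersections:
  A12={t} A15={r} A23={u} A34={y} A45={q}
C dims 5,5; δ0: rk 4, SNF 1^4
Ȟ^0: (5−4)−0=1 ⇒ Z
Ȟ^1: (5−0)−4=1 ⇒ Z
Ȟ^2: (0−0)−0=0 ⇒ 0


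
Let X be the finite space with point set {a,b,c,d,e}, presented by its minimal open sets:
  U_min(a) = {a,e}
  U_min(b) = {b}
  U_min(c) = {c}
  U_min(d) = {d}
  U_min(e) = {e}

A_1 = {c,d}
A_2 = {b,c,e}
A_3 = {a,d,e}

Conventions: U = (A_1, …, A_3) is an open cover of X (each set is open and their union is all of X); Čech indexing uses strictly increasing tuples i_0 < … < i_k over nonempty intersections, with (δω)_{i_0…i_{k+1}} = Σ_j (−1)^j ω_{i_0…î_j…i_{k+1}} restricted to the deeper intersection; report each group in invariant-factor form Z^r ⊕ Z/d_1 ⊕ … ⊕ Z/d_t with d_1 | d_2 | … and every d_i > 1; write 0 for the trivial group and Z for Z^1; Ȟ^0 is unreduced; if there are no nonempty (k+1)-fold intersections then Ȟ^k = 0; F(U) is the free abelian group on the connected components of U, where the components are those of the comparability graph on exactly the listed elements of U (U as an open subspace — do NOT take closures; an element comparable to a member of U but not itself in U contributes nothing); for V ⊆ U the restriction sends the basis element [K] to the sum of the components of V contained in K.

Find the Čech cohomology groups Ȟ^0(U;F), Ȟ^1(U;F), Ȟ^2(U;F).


nerve simplices:
  A12={c} A13={d} A23={e}
components per intersection:
  A1: {c} {d}
  A2: {b} {c} {e}
  A3: {a,e} {d}
  A12: {c}
  A13: {d}
  A23: {e}
C dims 7,3; δ0: rk 3, SNF 1^3
degree 0: 7−3−0 = 4 → Ȟ^0 ≅ Z^4
degree 1: 3−0−3 = 0 → Ȟ^1 ≅ 0
degree 2: 0−0−0 = 0 → Ȟ^2 ≅ 0

Ȟ^0(U;F) ≅ Z^4,  Ȟ^1(U;F) ≅ 0,  Ȟ^2(U;F) ≅ 0


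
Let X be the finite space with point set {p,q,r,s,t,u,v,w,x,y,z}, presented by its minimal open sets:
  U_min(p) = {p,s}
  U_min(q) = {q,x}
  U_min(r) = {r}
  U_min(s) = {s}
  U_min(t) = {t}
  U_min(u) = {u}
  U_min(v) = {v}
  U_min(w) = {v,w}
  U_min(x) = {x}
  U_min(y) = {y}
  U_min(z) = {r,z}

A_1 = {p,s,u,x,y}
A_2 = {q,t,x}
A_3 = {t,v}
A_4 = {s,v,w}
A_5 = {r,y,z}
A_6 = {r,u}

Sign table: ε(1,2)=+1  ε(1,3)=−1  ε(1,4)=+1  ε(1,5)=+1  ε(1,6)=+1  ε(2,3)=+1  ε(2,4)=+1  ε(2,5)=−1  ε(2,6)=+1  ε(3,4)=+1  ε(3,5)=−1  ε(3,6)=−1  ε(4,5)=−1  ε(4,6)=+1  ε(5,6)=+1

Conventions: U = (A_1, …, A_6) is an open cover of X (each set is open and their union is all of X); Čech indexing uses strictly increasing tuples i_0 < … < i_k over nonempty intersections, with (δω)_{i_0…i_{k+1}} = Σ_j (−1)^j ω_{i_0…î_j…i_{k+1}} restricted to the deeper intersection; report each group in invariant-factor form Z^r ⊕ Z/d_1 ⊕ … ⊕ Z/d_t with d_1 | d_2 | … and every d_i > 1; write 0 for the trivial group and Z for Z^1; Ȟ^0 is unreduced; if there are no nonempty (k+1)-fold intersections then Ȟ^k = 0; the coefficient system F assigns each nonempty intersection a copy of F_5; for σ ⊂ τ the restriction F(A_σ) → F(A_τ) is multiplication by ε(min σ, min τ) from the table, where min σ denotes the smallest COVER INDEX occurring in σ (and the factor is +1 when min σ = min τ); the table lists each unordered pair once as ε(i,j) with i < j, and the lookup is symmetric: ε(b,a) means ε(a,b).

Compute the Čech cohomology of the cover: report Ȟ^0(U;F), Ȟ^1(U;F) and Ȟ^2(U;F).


nonempty overlaps:
  A12={x} A14={s} A15={y} A16={u} A23={t} A34={v} A56={r}
C dims 6,7; δ0: rk_F5 5
degree 0: 6−5−0 = 1 → Ȟ^0 ≅ Z/5
degree 1: 7−0−5 = 2 → Ȟ^1 ≅ Z/5 ⊕ Z/5
degree 2: 0−0−0 = 0 → Ȟ^2 ≅ 0

Ȟ^0 ≅ Z/5, Ȟ^1 ≅ Z/5 ⊕ Z/5, Ȟ^2 ≅ 0


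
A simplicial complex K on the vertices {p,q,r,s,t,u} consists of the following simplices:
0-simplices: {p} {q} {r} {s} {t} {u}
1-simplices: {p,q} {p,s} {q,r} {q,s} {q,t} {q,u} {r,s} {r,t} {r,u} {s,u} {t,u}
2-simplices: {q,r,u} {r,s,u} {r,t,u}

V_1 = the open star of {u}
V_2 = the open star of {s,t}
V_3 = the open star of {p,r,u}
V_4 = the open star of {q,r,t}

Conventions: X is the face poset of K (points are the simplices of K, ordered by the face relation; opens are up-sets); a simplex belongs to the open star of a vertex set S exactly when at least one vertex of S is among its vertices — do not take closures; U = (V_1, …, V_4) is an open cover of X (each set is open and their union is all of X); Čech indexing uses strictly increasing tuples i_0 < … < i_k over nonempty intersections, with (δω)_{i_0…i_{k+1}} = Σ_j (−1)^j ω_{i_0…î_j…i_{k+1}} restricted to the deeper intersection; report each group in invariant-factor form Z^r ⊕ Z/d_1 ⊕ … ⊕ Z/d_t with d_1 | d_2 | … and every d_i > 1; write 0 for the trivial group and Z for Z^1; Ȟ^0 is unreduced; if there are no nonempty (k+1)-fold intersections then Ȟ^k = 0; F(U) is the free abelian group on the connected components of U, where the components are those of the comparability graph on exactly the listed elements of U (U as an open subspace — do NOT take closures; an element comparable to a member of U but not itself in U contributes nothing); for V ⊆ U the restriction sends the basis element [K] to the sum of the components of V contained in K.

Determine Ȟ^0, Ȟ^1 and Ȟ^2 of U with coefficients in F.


nonempty intersections:
  V1={{u},{q,u},{r,u},{s,u},{t,u},{q,r,u},{r,s,u},{r,t,u}} V2={{s},{t},{p,s},{q,s},{q,t},{r,s},{r,t},{s,u},{t,u},{r,s,u},{r,t,u}} V3={{p},{r},{u},{p,q},{p,s},{q,r},{q,u},{r,s},{r,t},{r,u},{s,u},{t,u},{q,r,u},{r,s,u},{r,t,u}} V4={{q},{r},{t},{p,q},{q,r},{q,s},{q,t},{q,u},{r,s},{r,t},{r,u},{t,u},{q,r,u},{r,s,u},{r,t,u}}
  V12={{s,u},{t,u},{r,s,u},{r,t,u}} V13={{u},{q,u},{r,u},{s,u},{t,u},{q,r,u},{r,s,u},{r,t,u}} V14={{q,u},{r,u},{t,u},{q,r,u},{r,s,u},{r,t,u}} V23={{p,s},{r,s},{r,t},{s,u},{t,u},{r,s,u},{r,t,u}} V24={{t},{q,s},{q,t},{r,s},{r,t},{t,u},{r,s,u},{r,t,u}} V34={{r},{p,q},{q,r},{q,u},{r,s},{r,t},{r,u},{t,u},{q,r,u},{r,s,u},{r,t,u}}
  V123={{s,u},{t,u},{r,s,u},{r,t,u}} V124={{t,u},{r,s,u},{r,t,u}} V134={{q,u},{r,u},{t,u},{q,r,u},{r,s,u},{r,t,u}} V234={{r,s},{r,t},{t,u},{r,s,u},{r,t,u}}
  V1234={{t,u},{r,s,u},{r,t,u}}
components per intersection:
  V1: {{u},{q,u},{r,u},{s,u},{t,u},{q,r,u},{r,s,u},{r,t,u}}
  V2: {{s},{p,s},{q,s},{r,s},{s,u},{r,s,u}} {{t},{q,t},{r,t},{t,u},{r,t,u}}
  V3: {{p},{p,q},{p,s}} {{r},{u},{q,r},{q,u},{r,s},{r,t},{r,u},{s,u},{t,u},{q,r,u},{r,s,u},{r,t,u}}
  V4: {{q},{r},{t},{p,q},{q,r},{q,s},{q,t},{q,u},{r,s},{r,t},{r,u},{t,u},{q,r,u},{r,s,u},{r,t,u}}
  V12: {{s,u},{r,s,u}} {{t,u},{r,t,u}}
  V13: {{u},{q,u},{r,u},{s,u},{t,u},{q,r,u},{r,s,u},{r,t,u}}
  V14: {{q,u},{r,u},{t,u},{q,r,u},{r,s,u},{r,t,u}}
  V23: {{p,s}} {{r,s},{s,u},{r,s,u}} {{r,t},{t,u},{r,t,u}}
  V24: {{t},{q,t},{r,t},{t,u},{r,t,u}} {{q,s}} {{r,s},{r,s,u}}
  V34: {{r},{q,r},{q,u},{r,s},{r,t},{r,u},{t,u},{q,r,u},{r,s,u},{r,t,u}} {{p,q}}
  V123: {{s,u},{r,s,u}} {{t,u},{r,t,u}}
  V124: {{t,u},{r,t,u}} {{r,s,u}}
  V134: {{q,u},{r,u},{t,u},{q,r,u},{r,s,u},{r,t,u}}
  V234: {{r,s},{r,s,u}} {{r,t},{t,u},{r,t,u}}
  V1234: {{t,u},{r,t,u}} {{r,s,u}}
C dims 6,12,7,2; δ0: rk 5, SNF 1^5; δ1: rk 5, SNF 1^5; δ2: rk 2, SNF 1^2
Ȟ^0: (6−5)−0=1 ⇒ Z
Ȟ^1: (12−5)−5=2 ⇒ Z^2
Ȟ^2: (7−2)−5=0 ⇒ 0

Ȟ^0 = Z,  Ȟ^1 = Z^2,  Ȟ^2 = 0


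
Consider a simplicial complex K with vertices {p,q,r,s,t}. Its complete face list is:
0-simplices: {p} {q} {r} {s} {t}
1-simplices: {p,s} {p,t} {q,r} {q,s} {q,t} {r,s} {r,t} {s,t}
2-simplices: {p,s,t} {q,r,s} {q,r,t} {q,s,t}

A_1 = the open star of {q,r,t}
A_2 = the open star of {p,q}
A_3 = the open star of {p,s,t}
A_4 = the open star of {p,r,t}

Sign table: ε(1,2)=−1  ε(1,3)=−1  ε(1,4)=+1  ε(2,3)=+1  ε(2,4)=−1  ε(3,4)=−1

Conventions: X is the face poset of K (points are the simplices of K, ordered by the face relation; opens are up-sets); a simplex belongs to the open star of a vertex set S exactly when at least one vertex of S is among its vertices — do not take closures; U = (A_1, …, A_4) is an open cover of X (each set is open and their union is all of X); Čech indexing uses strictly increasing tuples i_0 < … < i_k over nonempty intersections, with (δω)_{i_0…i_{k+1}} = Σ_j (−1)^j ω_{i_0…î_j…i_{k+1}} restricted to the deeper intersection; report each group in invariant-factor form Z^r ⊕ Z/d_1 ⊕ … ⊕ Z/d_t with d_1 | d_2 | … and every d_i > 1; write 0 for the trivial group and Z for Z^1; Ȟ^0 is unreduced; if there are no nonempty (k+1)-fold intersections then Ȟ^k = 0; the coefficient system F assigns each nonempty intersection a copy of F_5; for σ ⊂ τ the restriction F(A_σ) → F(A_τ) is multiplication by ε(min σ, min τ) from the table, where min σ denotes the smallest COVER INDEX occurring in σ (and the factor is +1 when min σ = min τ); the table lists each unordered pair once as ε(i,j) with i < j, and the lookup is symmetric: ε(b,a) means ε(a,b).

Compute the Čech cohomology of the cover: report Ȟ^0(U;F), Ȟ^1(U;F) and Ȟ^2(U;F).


Ȟ^0(U;F) ≅ Z/5, Ȟ^1(U;F) ≅ 0, Ȟ^2(U;F) ≅ 0

intersection data:
  A1={{q},{r},{t},{p,t},{q,r},{q,s},{q,t},{r,s},{r,t},{s,t},{p,s,t},{q,r,s},{q,r,t},{q,s,t}} A2={{p},{q},{p,s},{p,t},{q,r},{q,s},{q,t},{p,s,t},{q,r,s},{q,r,t},{q,s,t}} A3={{p},{s},{t},{p,s},{p,t},{q,s},{q,t},{r,s},{r,t},{s,t},{p,s,t},{q,r,s},{q,r,t},{q,s,t}} A4={{p},{r},{t},{p,s},{p,t},{q,r},{q,t},{r,s},{r,t},{s,t},{p,s,t},{q,r,s},{q,r,t},{q,s,t}}
  A12={{q},{p,t},{q,r},{q,s},{q,t},{p,s,t},{q,r,s},{q,r,t},{q,s,t}} A13={{t},{p,t},{q,s},{q,t},{r,s},{r,t},{s,t},{p,s,t},{q,r,s},{q,r,t},{q,s,t}} A14={{r},{t},{p,t},{q,r},{q,t},{r,s},{r,t},{s,t},{p,s,t},{q,r,s},{q,r,t},{q,s,t}} A23={{p},{p,s},{p,t},{q,s},{q,t},{p,s,t},{q,r,s},{q,r,t},{q,s,t}} A24={{p},{p,s},{p,t},{q,r},{q,t},{p,s,t},{q,r,s},{q,r,t},{q,s,t}} A34={{p},{t},{p,s},{p,t},{q,t},{r,s},{r,t},{s,t},{p,s,t},{q,r,s},{q,r,t},{q,s,t}}
  A123={{p,t},{q,s},{q,t},{p,s,t},{q,r,s},{q,r,t},{q,s,t}} A124={{p,t},{q,r},{q,t},{p,s,t},{q,r,s},{q,r,t},{q,s,t}} A134={{t},{p,t},{q,t},{r,s},{r,t},{s,t},{p,s,t},{q,r,s},{q,r,t},{q,s,t}} A234={{p},{p,s},{p,t},{q,t},{p,s,t},{q,r,s},{q,r,t},{q,s,t}}
  A1234={{p,t},{q,t},{p,s,t},{q,r,s},{q,r,t},{q,s,t}}
C dims 4,6,4,1; δ0: rk_F5 3; δ1: rk_F5 3; δ2: rk_F5 1
Ȟ^0 = (4 − 3) − 0 = 1, so Ȟ^0 ≅ Z/5
Ȟ^1 = (6 − 3) − 3 = 0, so Ȟ^1 ≅ 0
Ȟ^2 = (4 − 1) − 3 = 0, so Ȟ^2 ≅ 0


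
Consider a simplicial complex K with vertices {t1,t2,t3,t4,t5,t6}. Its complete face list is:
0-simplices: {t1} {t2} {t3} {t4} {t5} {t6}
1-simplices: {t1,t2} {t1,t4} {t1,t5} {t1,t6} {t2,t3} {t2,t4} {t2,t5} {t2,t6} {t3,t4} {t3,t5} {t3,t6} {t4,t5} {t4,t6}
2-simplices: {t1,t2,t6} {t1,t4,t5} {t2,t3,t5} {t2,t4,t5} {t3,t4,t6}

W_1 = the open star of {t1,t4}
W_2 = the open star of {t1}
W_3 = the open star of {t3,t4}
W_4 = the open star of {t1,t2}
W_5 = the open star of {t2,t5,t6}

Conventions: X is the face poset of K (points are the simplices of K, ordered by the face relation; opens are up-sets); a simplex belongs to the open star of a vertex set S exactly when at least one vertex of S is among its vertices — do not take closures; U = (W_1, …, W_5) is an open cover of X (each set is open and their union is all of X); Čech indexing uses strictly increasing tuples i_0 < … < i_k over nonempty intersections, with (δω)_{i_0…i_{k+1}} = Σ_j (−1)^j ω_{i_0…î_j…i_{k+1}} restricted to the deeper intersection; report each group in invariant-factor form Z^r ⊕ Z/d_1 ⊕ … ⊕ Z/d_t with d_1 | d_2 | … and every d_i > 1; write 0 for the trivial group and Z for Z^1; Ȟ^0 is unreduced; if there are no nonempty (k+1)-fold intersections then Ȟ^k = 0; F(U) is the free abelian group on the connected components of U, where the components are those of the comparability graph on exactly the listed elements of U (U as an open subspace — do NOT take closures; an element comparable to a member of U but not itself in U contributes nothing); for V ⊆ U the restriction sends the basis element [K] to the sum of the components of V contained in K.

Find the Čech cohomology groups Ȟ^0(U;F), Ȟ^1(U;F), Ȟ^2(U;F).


Ȟ^0 ≅ Z, Ȟ^1 ≅ Z^3 and Ȟ^2 ≅ 0

cover nerve:
  W1={{t1},{t4},{t1,t2},{t1,t4},{t1,t5},{t1,t6},{t2,t4},{t3,t4},{t4,t5},{t4,t6},{t1,t2,t6},{t1,t4,t5},{t2,t4,t5},{t3,t4,t6}} W2={{t1},{t1,t2},{t1,t4},{t1,t5},{t1,t6},{t1,t2,t6},{t1,t4,t5}} W3={{t3},{t4},{t1,t4},{t2,t3},{t2,t4},{t3,t4},{t3,t5},{t3,t6},{t4,t5},{t4,t6},{t1,t4,t5},{t2,t3,t5},{t2,t4,t5},{t3,t4,t6}} W4={{t1},{t2},{t1,t2},{t1,t4},{t1,t5},{t1,t6},{t2,t3},{t2,t4},{t2,t5},{t2,t6},{t1,t2,t6},{t1,t4,t5},{t2,t3,t5},{t2,t4,t5}} W5={{t2},{t5},{t6},{t1,t2},{t1,t5},{t1,t6},{t2,t3},{t2,t4},{t2,t5},{t2,t6},{t3,t5},{t3,t6},{t4,t5},{t4,t6},{t1,t2,t6},{t1,t4,t5},{t2,t3,t5},{t2,t4,t5},{t3,t4,t6}}
  W12={{t1},{t1,t2},{t1,t4},{t1,t5},{t1,t6},{t1,t2,t6},{t1,t4,t5}} W13={{t4},{t1,t4},{t2,t4},{t3,t4},{t4,t5},{t4,t6},{t1,t4,t5},{t2,t4,t5},{t3,t4,t6}} W14={{t1},{t1,t2},{t1,t4},{t1,t5},{t1,t6},{t2,t4},{t1,t2,t6},{t1,t4,t5},{t2,t4,t5}} W15={{t1,t2},{t1,t5},{t1,t6},{t2,t4},{t4,t5},{t4,t6},{t1,t2,t6},{t1,t4,t5},{t2,t4,t5},{t3,t4,t6}} W23={{t1,t4},{t1,t4,t5}} W24={{t1},{t1,t2},{t1,t4},{t1,t5},{t1,t6},{t1,t2,t6},{t1,t4,t5}} W25={{t1,t2},{t1,t5},{t1,t6},{t1,t2,t6},{t1,t4,t5}} W34={{t1,t4},{t2,t3},{t2,t4},{t1,t4,t5},{t2,t3,t5},{t2,t4,t5}} W35={{t2,t3},{t2,t4},{t3,t5},{t3,t6},{t4,t5},{t4,t6},{t1,t4,t5},{t2,t3,t5},{t2,t4,t5},{t3,t4,t6}} W45={{t2},{t1,t2},{t1,t5},{t1,t6},{t2,t3},{t2,t4},{t2,t5},{t2,t6},{t1,t2,t6},{t1,t4,t5},{t2,t3,t5},{t2,t4,t5}}
  W123={{t1,t4},{t1,t4,t5}} W124={{t1},{t1,t2},{t1,t4},{t1,t5},{t1,t6},{t1,t2,t6},{t1,t4,t5}} W125={{t1,t2},{t1,t5},{t1,t6},{t1,t2,t6},{t1,t4,t5}} W134={{t1,t4},{t2,t4},{t1,t4,t5},{t2,t4,t5}} W135={{t2,t4},{t4,t5},{t4,t6},{t1,t4,t5},{t2,t4,t5},{t3,t4,t6}} W145={{t1,t2},{t1,t5},{t1,t6},{t2,t4},{t1,t2,t6},{t1,t4,t5},{t2,t4,t5}} W234={{t1,t4},{t1,t4,t5}} W235={{t1,t4,t5}} W245={{t1,t2},{t1,t5},{t1,t6},{t1,t2,t6},{t1,t4,t5}} W345={{t2,t3},{t2,t4},{t1,t4,t5},{t2,t3,t5},{t2,t4,t5}}
  W1234={{t1,t4},{t1,t4,t5}} W1235={{t1,t4,t5}} W1245={{t1,t2},{t1,t5},{t1,t6},{t1,t2,t6},{t1,t4,t5}} W1345={{t2,t4},{t1,t4,t5},{t2,t4,t5}} W2345={{t1,t4,t5}}
  W12345={{t1,t4,t5}}
components per intersection:
  W1: {{t1},{t4},{t1,t2},{t1,t4},{t1,t5},{t1,t6},{t2,t4},{t3,t4},{t4,t5},{t4,t6},{t1,t2,t6},{t1,t4,t5},{t2,t4,t5},{t3,t4,t6}}
  W2: {{t1},{t1,t2},{t1,t4},{t1,t5},{t1,t6},{t1,t2,t6},{t1,t4,t5}}
  W3: {{t3},{t4},{t1,t4},{t2,t3},{t2,t4},{t3,t4},{t3,t5},{t3,t6},{t4,t5},{t4,t6},{t1,t4,t5},{t2,t3,t5},{t2,t4,t5},{t3,t4,t6}}
  W4: {{t1},{t2},{t1,t2},{t1,t4},{t1,t5},{t1,t6},{t2,t3},{t2,t4},{t2,t5},{t2,t6},{t1,t2,t6},{t1,t4,t5},{t2,t3,t5},{t2,t4,t5}}
  W5: {{t2},{t5},{t6},{t1,t2},{t1,t5},{t1,t6},{t2,t3},{t2,t4},{t2,t5},{t2,t6},{t3,t5},{t3,t6},{t4,t5},{t4,t6},{t1,t2,t6},{t1,t4,t5},{t2,t3,t5},{t2,t4,t5},{t3,t4,t6}}
  W12: {{t1},{t1,t2},{t1,t4},{t1,t5},{t1,t6},{t1,t2,t6},{t1,t4,t5}}
  W13: {{t4},{t1,t4},{t2,t4},{t3,t4},{t4,t5},{t4,t6},{t1,t4,t5},{t2,t4,t5},{t3,t4,t6}}
  W14: {{t1},{t1,t2},{t1,t4},{t1,t5},{t1,t6},{t1,t2,t6},{t1,t4,t5}} {{t2,t4},{t2,t4,t5}}
  W15: {{t1,t2},{t1,t6},{t1,t2,t6}} {{t1,t5},{t2,t4},{t4,t5},{t1,t4,t5},{t2,t4,t5}} {{t4,t6},{t3,t4,t6}}
  W23: {{t1,t4},{t1,t4,t5}}
  W24: {{t1},{t1,t2},{t1,t4},{t1,t5},{t1,t6},{t1,t2,t6},{t1,t4,t5}}
  W25: {{t1,t2},{t1,t6},{t1,t2,t6}} {{t1,t5},{t1,t4,t5}}
  W34: {{t1,t4},{t1,t4,t5}} {{t2,t3},{t2,t3,t5}} {{t2,t4},{t2,t4,t5}}
  W35: {{t2,t3},{t3,t5},{t2,t3,t5}} {{t2,t4},{t4,t5},{t1,t4,t5},{t2,t4,t5}} {{t3,t6},{t4,t6},{t3,t4,t6}}
  W45: {{t2},{t1,t2},{t1,t6},{t2,t3},{t2,t4},{t2,t5},{t2,t6},{t1,t2,t6},{t2,t3,t5},{t2,t4,t5}} {{t1,t5},{t1,t4,t5}}
  W123: {{t1,t4},{t1,t4,t5}}
  W124: {{t1},{t1,t2},{t1,t4},{t1,t5},{t1,t6},{t1,t2,t6},{t1,t4,t5}}
  W125: {{t1,t2},{t1,t6},{t1,t2,t6}} {{t1,t5},{t1,t4,t5}}
  W134: {{t1,t4},{t1,t4,t5}} {{t2,t4},{t2,t4,t5}}
  W135: {{t2,t4},{t4,t5},{t1,t4,t5},{t2,t4,t5}} {{t4,t6},{t3,t4,t6}}
  W145: {{t1,t2},{t1,t6},{t1,t2,t6}} {{t1,t5},{t1,t4,t5}} {{t2,t4},{t2,t4,t5}}
  W234: {{t1,t4},{t1,t4,t5}}
  W235: {{t1,t4,t5}}
  W245: {{t1,t2},{t1,t6},{t1,t2,t6}} {{t1,t5},{t1,t4,t5}}
  W345: {{t2,t3},{t2,t3,t5}} {{t2,t4},{t2,t4,t5}} {{t1,t4,t5}}
  W1234: {{t1,t4},{t1,t4,t5}}
  W1235: {{t1,t4,t5}}
  W1245: {{t1,t2},{t1,t6},{t1,t2,t6}} {{t1,t5},{t1,t4,t5}}
  W1345: {{t2,t4},{t2,t4,t5}} {{t1,t4,t5}}
  W2345: {{t1,t4,t5}}
  W12345: {{t1,t4,t5}}
C dims 5,19,18,7; δ0: rk 4, SNF 1^4; δ1: rk 12, SNF 1^12; δ2: rk 6, SNF 1^6
Ȟ^0: (5−4)−0=1 ⇒ Z
Ȟ^1: (19−12)−4=3 ⇒ Z^3
Ȟ^2: (18−6)−12=0 ⇒ 0


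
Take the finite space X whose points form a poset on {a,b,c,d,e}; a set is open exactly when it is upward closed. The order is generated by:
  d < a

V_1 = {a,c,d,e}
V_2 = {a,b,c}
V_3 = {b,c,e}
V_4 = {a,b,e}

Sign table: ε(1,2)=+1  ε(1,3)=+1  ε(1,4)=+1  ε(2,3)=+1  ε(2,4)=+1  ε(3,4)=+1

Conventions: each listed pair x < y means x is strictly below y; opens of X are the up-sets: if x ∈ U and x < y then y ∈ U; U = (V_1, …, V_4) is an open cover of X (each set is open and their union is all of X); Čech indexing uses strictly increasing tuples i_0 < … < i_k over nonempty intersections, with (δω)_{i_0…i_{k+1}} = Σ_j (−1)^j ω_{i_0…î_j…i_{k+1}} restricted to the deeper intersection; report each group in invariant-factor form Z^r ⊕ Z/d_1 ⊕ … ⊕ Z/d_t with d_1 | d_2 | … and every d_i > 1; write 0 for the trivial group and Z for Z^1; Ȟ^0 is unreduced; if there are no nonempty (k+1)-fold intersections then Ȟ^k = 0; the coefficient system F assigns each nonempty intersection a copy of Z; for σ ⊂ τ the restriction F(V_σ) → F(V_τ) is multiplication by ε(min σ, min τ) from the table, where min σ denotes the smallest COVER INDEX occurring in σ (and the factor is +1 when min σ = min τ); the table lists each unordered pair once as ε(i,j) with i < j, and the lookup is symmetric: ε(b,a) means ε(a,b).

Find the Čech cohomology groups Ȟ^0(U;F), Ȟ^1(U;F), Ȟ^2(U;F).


Ȟ^0 ≅ Z,  Ȟ^1 ≅ 0,  Ȟ^2 ≅ Z

nerve of the cover:
  V12={a,c} V13={c,e} V14={a,e} V23={b,c} V24={a,b} V34={b,e}
  V123={c} V124={a} V134={e} V234={b}
C dims 4,6,4; δ0: rk 3, SNF 1^3; δ1: rk 3, SNF 1^3
Ȟ^0 = (4 − 3) − 0 = 1, so Ȟ^0 ≅ Z
Ȟ^1 = (6 − 3) − 3 = 0, so Ȟ^1 ≅ 0
Ȟ^2 = (4 − 0) − 3 = 1, so Ȟ^2 ≅ Z


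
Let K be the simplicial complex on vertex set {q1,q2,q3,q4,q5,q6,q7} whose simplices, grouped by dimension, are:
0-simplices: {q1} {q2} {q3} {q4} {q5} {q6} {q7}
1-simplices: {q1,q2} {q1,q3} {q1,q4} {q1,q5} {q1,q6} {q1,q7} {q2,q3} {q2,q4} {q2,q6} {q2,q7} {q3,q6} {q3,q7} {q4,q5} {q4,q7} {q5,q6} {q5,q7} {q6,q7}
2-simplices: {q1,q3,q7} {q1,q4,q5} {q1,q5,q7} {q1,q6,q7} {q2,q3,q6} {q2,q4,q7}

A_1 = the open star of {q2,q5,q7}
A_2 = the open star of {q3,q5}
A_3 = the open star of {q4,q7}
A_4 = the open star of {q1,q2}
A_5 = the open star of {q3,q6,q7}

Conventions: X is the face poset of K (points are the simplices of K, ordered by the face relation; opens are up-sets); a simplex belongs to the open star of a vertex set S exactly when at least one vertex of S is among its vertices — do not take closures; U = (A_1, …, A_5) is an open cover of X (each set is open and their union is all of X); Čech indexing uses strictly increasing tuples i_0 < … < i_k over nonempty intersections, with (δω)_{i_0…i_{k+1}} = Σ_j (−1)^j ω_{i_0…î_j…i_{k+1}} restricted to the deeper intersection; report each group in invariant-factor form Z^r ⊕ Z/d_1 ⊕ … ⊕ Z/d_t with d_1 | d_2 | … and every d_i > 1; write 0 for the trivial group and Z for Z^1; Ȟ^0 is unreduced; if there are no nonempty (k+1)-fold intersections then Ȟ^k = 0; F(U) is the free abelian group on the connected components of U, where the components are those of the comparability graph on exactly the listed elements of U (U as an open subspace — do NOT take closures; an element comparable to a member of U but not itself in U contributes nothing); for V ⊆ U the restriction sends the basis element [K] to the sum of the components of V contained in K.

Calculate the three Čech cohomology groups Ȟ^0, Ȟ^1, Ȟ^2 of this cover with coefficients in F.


nerve simplices:
  A1={{q2},{q5},{q7},{q1,q2},{q1,q5},{q1,q7},{q2,q3},{q2,q4},{q2,q6},{q2,q7},{q3,q7},{q4,q5},{q4,q7},{q5,q6},{q5,q7},{q6,q7},{q1,q3,q7},{q1,q4,q5},{q1,q5,q7},{q1,q6,q7},{q2,q3,q6},{q2,q4,q7}} A2={{q3},{q5},{q1,q3},{q1,q5},{q2,q3},{q3,q6},{q3,q7},{q4,q5},{q5,q6},{q5,q7},{q1,q3,q7},{q1,q4,q5},{q1,q5,q7},{q2,q3,q6}} A3={{q4},{q7},{q1,q4},{q1,q7},{q2,q4},{q2,q7},{q3,q7},{q4,q5},{q4,q7},{q5,q7},{q6,q7},{q1,q3,q7},{q1,q4,q5},{q1,q5,q7},{q1,q6,q7},{q2,q4,q7}} A4={{q1},{q2},{q1,q2},{q1,q3},{q1,q4},{q1,q5},{q1,q6},{q1,q7},{q2,q3},{q2,q4},{q2,q6},{q2,q7},{q1,q3,q7},{q1,q4,q5},{q1,q5,q7},{q1,q6,q7},{q2,q3,q6},{q2,q4,q7}} A5={{q3},{q6},{q7},{q1,q3},{q1,q6},{q1,q7},{q2,q3},{q2,q6},{q2,q7},{q3,q6},{q3,q7},{q4,q7},{q5,q6},{q5,q7},{q6,q7},{q1,q3,q7},{q1,q5,q7},{q1,q6,q7},{q2,q3,q6},{q2,q4,q7}}
  A12={{q5},{q1,q5},{q2,q3},{q3,q7},{q4,q5},{q5,q6},{q5,q7},{q1,q3,q7},{q1,q4,q5},{q1,q5,q7},{q2,q3,q6}} A13={{q7},{q1,q7},{q2,q4},{q2,q7},{q3,q7},{q4,q5},{q4,q7},{q5,q7},{q6,q7},{q1,q3,q7},{q1,q4,q5},{q1,q5,q7},{q1,q6,q7},{q2,q4,q7}} A14={{q2},{q1,q2},{q1,q5},{q1,q7},{q2,q3},{q2,q4},{q2,q6},{q2,q7},{q1,q3,q7},{q1,q4,q5},{q1,q5,q7},{q1,q6,q7},{q2,q3,q6},{q2,q4,q7}} A15={{q7},{q1,q7},{q2,q3},{q2,q6},{q2,q7},{q3,q7},{q4,q7},{q5,q6},{q5,q7},{q6,q7},{q1,q3,q7},{q1,q5,q7},{q1,q6,q7},{q2,q3,q6},{q2,q4,q7}} A23={{q3,q7},{q4,q5},{q5,q7},{q1,q3,q7},{q1,q4,q5},{q1,q5,q7}} A24={{q1,q3},{q1,q5},{q2,q3},{q1,q3,q7},{q1,q4,q5},{q1,q5,q7},{q2,q3,q6}} A25={{q3},{q1,q3},{q2,q3},{q3,q6},{q3,q7},{q5,q6},{q5,q7},{q1,q3,q7},{q1,q5,q7},{q2,q3,q6}} A34={{q1,q4},{q1,q7},{q2,q4},{q2,q7},{q1,q3,q7},{q1,q4,q5},{q1,q5,q7},{q1,q6,q7},{q2,q4,q7}} A35={{q7},{q1,q7},{q2,q7},{q3,q7},{q4,q7},{q5,q7},{q6,q7},{q1,q3,q7},{q1,q5,q7},{q1,q6,q7},{q2,q4,q7}} A45={{q1,q3},{q1,q6},{q1,q7},{q2,q3},{q2,q6},{q2,q7},{q1,q3,q7},{q1,q5,q7},{q1,q6,q7},{q2,q3,q6},{q2,q4,q7}}
  A123={{q3,q7},{q4,q5},{q5,q7},{q1,q3,q7},{q1,q4,q5},{q1,q5,q7}} A124={{q1,q5},{q2,q3},{q1,q3,q7},{q1,q4,q5},{q1,q5,q7},{q2,q3,q6}} A125={{q2,q3},{q3,q7},{q5,q6},{q5,q7},{q1,q3,q7},{q1,q5,q7},{q2,q3,q6}} A134={{q1,q7},{q2,q4},{q2,q7},{q1,q3,q7},{q1,q4,q5},{q1,q5,q7},{q1,q6,q7},{q2,q4,q7}} A135={{q7},{q1,q7},{q2,q7},{q3,q7},{q4,q7},{q5,q7},{q6,q7},{q1,q3,q7},{q1,q5,q7},{q1,q6,q7},{q2,q4,q7}} A145={{q1,q7},{q2,q3},{q2,q6},{q2,q7},{q1,q3,q7},{q1,q5,q7},{q1,q6,q7},{q2,q3,q6},{q2,q4,q7}} A234={{q1,q3,q7},{q1,q4,q5},{q1,q5,q7}} A235={{q3,q7},{q5,q7},{q1,q3,q7},{q1,q5,q7}} A245={{q1,q3},{q2,q3},{q1,q3,q7},{q1,q5,q7},{q2,q3,q6}} A345={{q1,q7},{q2,q7},{q1,q3,q7},{q1,q5,q7},{q1,q6,q7},{q2,q4,q7}}
  A1234={{q1,q3,q7},{q1,q4,q5},{q1,q5,q7}} A1235={{q3,q7},{q5,q7},{q1,q3,q7},{q1,q5,q7}} A1245={{q2,q3},{q1,q3,q7},{q1,q5,q7},{q2,q3,q6}} A1345={{q1,q7},{q2,q7},{q1,q3,q7},{q1,q5,q7},{q1,q6,q7},{q2,q4,q7}} A2345={{q1,q3,q7},{q1,q5,q7}}
  A12345={{q1,q3,q7},{q1,q5,q7}}
components per intersection:
  A1: {{q2},{q5},{q7},{q1,q2},{q1,q5},{q1,q7},{q2,q3},{q2,q4},{q2,q6},{q2,q7},{q3,q7},{q4,q5},{q4,q7},{q5,q6},{q5,q7},{q6,q7},{q1,q3,q7},{q1,q4,q5},{q1,q5,q7},{q1,q6,q7},{q2,q3,q6},{q2,q4,q7}}
  A2: {{q3},{q1,q3},{q2,q3},{q3,q6},{q3,q7},{q1,q3,q7},{q2,q3,q6}} {{q5},{q1,q5},{q4,q5},{q5,q6},{q5,q7},{q1,q4,q5},{q1,q5,q7}}
  A3: {{q4},{q7},{q1,q4},{q1,q7},{q2,q4},{q2,q7},{q3,q7},{q4,q5},{q4,q7},{q5,q7},{q6,q7},{q1,q3,q7},{q1,q4,q5},{q1,q5,q7},{q1,q6,q7},{q2,q4,q7}}
  A4: {{q1},{q2},{q1,q2},{q1,q3},{q1,q4},{q1,q5},{q1,q6},{q1,q7},{q2,q3},{q2,q4},{q2,q6},{q2,q7},{q1,q3,q7},{q1,q4,q5},{q1,q5,q7},{q1,q6,q7},{q2,q3,q6},{q2,q4,q7}}
  A5: {{q3},{q6},{q7},{q1,q3},{q1,q6},{q1,q7},{q2,q3},{q2,q6},{q2,q7},{q3,q6},{q3,q7},{q4,q7},{q5,q6},{q5,q7},{q6,q7},{q1,q3,q7},{q1,q5,q7},{q1,q6,q7},{q2,q3,q6},{q2,q4,q7}}
  A12: {{q5},{q1,q5},{q4,q5},{q5,q6},{q5,q7},{q1,q4,q5},{q1,q5,q7}} {{q2,q3},{q2,q3,q6}} {{q3,q7},{q1,q3,q7}}
  A13: {{q7},{q1,q7},{q2,q4},{q2,q7},{q3,q7},{q4,q7},{q5,q7},{q6,q7},{q1,q3,q7},{q1,q5,q7},{q1,q6,q7},{q2,q4,q7}} {{q4,q5},{q1,q4,q5}}
  A14: {{q2},{q1,q2},{q2,q3},{q2,q4},{q2,q6},{q2,q7},{q2,q3,q6},{q2,q4,q7}} {{q1,q5},{q1,q7},{q1,q3,q7},{q1,q4,q5},{q1,q5,q7},{q1,q6,q7}}
  A15: {{q7},{q1,q7},{q2,q7},{q3,q7},{q4,q7},{q5,q7},{q6,q7},{q1,q3,q7},{q1,q5,q7},{q1,q6,q7},{q2,q4,q7}} {{q2,q3},{q2,q6},{q2,q3,q6}} {{q5,q6}}
  A23: {{q3,q7},{q1,q3,q7}} {{q4,q5},{q1,q4,q5}} {{q5,q7},{q1,q5,q7}}
  A24: {{q1,q3},{q1,q3,q7}} {{q1,q5},{q1,q4,q5},{q1,q5,q7}} {{q2,q3},{q2,q3,q6}}
  A25: {{q3},{q1,q3},{q2,q3},{q3,q6},{q3,q7},{q1,q3,q7},{q2,q3,q6}} {{q5,q6}} {{q5,q7},{q1,q5,q7}}
  A34: {{q1,q4},{q1,q4,q5}} {{q1,q7},{q1,q3,q7},{q1,q5,q7},{q1,q6,q7}} {{q2,q4},{q2,q7},{q2,q4,q7}}
  A35: {{q7},{q1,q7},{q2,q7},{q3,q7},{q4,q7},{q5,q7},{q6,q7},{q1,q3,q7},{q1,q5,q7},{q1,q6,q7},{q2,q4,q7}}
  A45: {{q1,q3},{q1,q6},{q1,q7},{q1,q3,q7},{q1,q5,q7},{q1,q6,q7}} {{q2,q3},{q2,q6},{q2,q3,q6}} {{q2,q7},{q2,q4,q7}}
  A123: {{q3,q7},{q1,q3,q7}} {{q4,q5},{q1,q4,q5}} {{q5,q7},{q1,q5,q7}}
  A124: {{q1,q5},{q1,q4,q5},{q1,q5,q7}} {{q2,q3},{q2,q3,q6}} {{q1,q3,q7}}
  A125: {{q2,q3},{q2,q3,q6}} {{q3,q7},{q1,q3,q7}} {{q5,q6}} {{q5,q7},{q1,q5,q7}}
  A134: {{q1,q7},{q1,q3,q7},{q1,q5,q7},{q1,q6,q7}} {{q2,q4},{q2,q7},{q2,q4,q7}} {{q1,q4,q5}}
  A135: {{q7},{q1,q7},{q2,q7},{q3,q7},{q4,q7},{q5,q7},{q6,q7},{q1,q3,q7},{q1,q5,q7},{q1,q6,q7},{q2,q4,q7}}
  A145: {{q1,q7},{q1,q3,q7},{q1,q5,q7},{q1,q6,q7}} {{q2,q3},{q2,q6},{q2,q3,q6}} {{q2,q7},{q2,q4,q7}}
  A234: {{q1,q3,q7}} {{q1,q4,q5}} {{q1,q5,q7}}
  A235: {{q3,q7},{q1,q3,q7}} {{q5,q7},{q1,q5,q7}}
  A245: {{q1,q3},{q1,q3,q7}} {{q2,q3},{q2,q3,q6}} {{q1,q5,q7}}
  A345: {{q1,q7},{q1,q3,q7},{q1,q5,q7},{q1,q6,q7}} {{q2,q7},{q2,q4,q7}}
  A1234: {{q1,q3,q7}} {{q1,q4,q5}} {{q1,q5,q7}}
  A1235: {{q3,q7},{q1,q3,q7}} {{q5,q7},{q1,q5,q7}}
  A1245: {{q2,q3},{q2,q3,q6}} {{q1,q3,q7}} {{q1,q5,q7}}
  A1345: {{q1,q7},{q1,q3,q7},{q1,q5,q7},{q1,q6,q7}} {{q2,q7},{q2,q4,q7}}
  A2345: {{q1,q3,q7}} {{q1,q5,q7}}
  A12345: {{q1,q3,q7}} {{q1,q5,q7}}
C dims 6,26,27,12; δ0: rk 5, SNF 1^5; δ1: rk 17, SNF 1^17; δ2: rk 10, SNF 1^10
degree 0: 6−5−0 = 1 → Ȟ^0 ≅ Z
degree 1: 26−17−5 = 4 → Ȟ^1 ≅ Z^4
degree 2: 27−10−17 = 0 → Ȟ^2 ≅ 0

Ȟ^0 = Z; Ȟ^1 = Z^4; Ȟ^2 = 0


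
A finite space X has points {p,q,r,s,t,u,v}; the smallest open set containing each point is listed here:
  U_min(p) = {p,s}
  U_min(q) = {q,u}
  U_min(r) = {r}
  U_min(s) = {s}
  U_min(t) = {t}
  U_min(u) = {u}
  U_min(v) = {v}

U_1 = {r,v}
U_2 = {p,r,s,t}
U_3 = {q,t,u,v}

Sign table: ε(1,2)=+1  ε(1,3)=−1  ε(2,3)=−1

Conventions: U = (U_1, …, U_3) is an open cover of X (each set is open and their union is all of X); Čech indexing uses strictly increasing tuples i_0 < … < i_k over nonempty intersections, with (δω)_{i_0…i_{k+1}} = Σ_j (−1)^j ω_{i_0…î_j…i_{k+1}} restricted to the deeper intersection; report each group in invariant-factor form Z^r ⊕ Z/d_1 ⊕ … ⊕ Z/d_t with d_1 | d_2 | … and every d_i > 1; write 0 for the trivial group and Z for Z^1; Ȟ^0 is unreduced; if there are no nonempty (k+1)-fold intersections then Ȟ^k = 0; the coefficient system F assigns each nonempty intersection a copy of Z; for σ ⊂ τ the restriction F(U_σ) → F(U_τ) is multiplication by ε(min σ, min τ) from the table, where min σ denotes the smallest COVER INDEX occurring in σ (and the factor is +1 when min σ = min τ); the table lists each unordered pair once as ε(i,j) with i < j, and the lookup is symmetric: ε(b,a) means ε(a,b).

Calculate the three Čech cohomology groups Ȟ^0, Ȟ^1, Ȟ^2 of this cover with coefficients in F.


nerve simplices:
  U12={r} U13={v} U23={t}
C dims 3,3; δ0: rk 2, SNF 1^2
degree 0: 3−2−0 = 1 → Ȟ^0 ≅ Z
degree 1: 3−0−2 = 1 → Ȟ^1 ≅ Z
degree 2: 0−0−0 = 0 → Ȟ^2 ≅ 0

Ȟ^0 ≅ Z, Ȟ^1 ≅ Z, Ȟ^2 ≅ 0


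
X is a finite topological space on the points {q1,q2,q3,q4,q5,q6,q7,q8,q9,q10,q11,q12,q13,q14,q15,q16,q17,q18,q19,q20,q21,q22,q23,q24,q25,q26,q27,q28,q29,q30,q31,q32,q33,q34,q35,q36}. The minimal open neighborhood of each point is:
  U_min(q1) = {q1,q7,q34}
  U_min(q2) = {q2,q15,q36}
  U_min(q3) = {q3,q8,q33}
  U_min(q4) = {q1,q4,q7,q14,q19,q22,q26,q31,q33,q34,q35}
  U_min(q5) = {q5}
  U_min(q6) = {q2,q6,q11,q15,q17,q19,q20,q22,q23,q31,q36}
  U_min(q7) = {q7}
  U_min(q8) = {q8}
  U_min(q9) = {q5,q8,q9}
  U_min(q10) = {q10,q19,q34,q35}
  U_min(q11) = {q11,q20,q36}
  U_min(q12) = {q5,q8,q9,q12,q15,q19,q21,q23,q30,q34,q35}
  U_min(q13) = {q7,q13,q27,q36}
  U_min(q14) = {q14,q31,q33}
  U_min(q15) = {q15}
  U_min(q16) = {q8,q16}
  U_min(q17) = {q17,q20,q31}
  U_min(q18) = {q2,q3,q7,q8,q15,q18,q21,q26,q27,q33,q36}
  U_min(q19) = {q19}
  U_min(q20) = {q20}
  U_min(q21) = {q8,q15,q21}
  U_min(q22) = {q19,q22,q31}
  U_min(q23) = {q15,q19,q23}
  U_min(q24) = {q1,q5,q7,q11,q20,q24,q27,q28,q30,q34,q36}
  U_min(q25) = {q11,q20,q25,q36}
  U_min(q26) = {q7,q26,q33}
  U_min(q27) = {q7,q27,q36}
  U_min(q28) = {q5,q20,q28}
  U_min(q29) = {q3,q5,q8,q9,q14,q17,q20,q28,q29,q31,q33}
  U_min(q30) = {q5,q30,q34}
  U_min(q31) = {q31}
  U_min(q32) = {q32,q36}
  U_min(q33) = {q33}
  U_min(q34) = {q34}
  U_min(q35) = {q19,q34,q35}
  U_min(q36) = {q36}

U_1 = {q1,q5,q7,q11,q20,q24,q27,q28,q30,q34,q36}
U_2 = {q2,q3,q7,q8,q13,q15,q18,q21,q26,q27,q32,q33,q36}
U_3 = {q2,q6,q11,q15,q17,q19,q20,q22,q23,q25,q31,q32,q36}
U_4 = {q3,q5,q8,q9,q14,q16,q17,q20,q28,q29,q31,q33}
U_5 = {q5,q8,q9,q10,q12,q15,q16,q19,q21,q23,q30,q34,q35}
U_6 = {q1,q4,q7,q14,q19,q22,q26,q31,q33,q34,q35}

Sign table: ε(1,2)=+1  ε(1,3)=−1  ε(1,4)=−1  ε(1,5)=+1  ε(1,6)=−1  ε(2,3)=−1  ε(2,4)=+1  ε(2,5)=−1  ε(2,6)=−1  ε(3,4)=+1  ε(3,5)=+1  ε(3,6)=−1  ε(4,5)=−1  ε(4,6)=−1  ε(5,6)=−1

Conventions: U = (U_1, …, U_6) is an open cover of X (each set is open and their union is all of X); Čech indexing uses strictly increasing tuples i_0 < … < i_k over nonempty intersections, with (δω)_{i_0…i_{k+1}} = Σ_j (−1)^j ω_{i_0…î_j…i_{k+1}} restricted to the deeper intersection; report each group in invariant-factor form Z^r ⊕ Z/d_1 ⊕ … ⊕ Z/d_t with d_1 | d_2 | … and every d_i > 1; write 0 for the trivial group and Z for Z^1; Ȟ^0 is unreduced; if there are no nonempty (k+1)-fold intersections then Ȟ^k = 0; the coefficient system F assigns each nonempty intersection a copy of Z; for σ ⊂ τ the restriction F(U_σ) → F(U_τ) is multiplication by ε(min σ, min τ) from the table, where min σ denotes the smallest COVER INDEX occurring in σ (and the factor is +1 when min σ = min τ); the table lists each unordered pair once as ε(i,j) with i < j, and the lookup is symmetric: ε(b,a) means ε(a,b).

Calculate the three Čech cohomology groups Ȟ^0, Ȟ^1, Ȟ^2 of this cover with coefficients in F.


Ȟ^0 ≅ 0,  Ȟ^1 ≅ Z/2,  Ȟ^2 ≅ Z

cover nerve:
  U12={q7,q27,q36} U13={q11,q20,q36} U14={q5,q20,q28} U15={q5,q30,q34} U16={q1,q7,q34} U23={q2,q15,q32,q36} U24={q3,q8,q33} U25={q8,q15,q21} U26={q7,q26,q33} U34={q17,q20,q31} U35={q15,q19,q23} U36={q19,q22,q31} U45={q5,q8,q9,q16} U46={q14,q31,q33} U56={q19,q34,q35}
  U123={q36} U126={q7} U134={q20} U145={q5} U156={q34} U235={q15} U245={q8} U246={q33} U346={q31} U356={q19}
C dims 6,15,10; δ0: rk 6, SNF 1^5·2; δ1: rk 9, SNF 1^9
Ȟ^0: (6−6)−0=0 ⇒ 0
Ȟ^1: (15−9)−6=0 plus torsion [2] ⇒ Z/2
Ȟ^2: (10−0)−9=1 ⇒ Z


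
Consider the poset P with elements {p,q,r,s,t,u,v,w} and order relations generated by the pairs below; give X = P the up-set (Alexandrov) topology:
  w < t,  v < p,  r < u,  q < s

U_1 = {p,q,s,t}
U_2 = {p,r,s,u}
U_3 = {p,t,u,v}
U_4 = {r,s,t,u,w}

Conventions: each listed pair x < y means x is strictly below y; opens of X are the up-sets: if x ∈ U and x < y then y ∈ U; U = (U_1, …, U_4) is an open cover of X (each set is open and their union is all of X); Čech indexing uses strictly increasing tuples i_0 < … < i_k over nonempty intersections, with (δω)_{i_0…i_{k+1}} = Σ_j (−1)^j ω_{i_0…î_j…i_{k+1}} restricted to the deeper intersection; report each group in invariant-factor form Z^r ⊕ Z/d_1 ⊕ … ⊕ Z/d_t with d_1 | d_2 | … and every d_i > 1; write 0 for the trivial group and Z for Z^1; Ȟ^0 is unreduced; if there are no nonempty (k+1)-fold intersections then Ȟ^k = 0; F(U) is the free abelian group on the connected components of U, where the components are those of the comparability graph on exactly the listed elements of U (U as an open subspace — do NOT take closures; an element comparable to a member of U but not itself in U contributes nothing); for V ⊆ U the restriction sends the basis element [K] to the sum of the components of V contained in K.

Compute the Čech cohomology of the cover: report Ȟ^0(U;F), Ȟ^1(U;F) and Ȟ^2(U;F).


Ȟ^0 ≅ Z^4, Ȟ^1 ≅ 0 and Ȟ^2 ≅ 0

nerve of the cover:
  U12={p,s} U13={p,t} U14={s,t} U23={p,u} U24={r,s,u} U34={t,u}
  U123={p} U124={s} U134={t} U234={u}
components per intersection:
  U1: {p} {q,s} {t}
  U2: {p} {r,u} {s}
  U3: {p,v} {t} {u}
  U4: {r,u} {s} {t,w}
  U12: {p} {s}
  U13: {p} {t}
  U14: {s} {t}
  U23: {p} {u}
  U24: {r,u} {s}
  U34: {t} {u}
  U123: {p}
  U124: {s}
  U134: {t}
  U234: {u}
C dims 12,12,4; δ0: rk 8, SNF 1^8; δ1: rk 4, SNF 1^4
Ȟ^0 = (12 − 8) − 0 = 4, so Ȟ^0 ≅ Z^4
Ȟ^1 = (12 − 4) − 8 = 0, so Ȟ^1 ≅ 0
Ȟ^2 = (4 − 0) − 4 = 0, so Ȟ^2 ≅ 0


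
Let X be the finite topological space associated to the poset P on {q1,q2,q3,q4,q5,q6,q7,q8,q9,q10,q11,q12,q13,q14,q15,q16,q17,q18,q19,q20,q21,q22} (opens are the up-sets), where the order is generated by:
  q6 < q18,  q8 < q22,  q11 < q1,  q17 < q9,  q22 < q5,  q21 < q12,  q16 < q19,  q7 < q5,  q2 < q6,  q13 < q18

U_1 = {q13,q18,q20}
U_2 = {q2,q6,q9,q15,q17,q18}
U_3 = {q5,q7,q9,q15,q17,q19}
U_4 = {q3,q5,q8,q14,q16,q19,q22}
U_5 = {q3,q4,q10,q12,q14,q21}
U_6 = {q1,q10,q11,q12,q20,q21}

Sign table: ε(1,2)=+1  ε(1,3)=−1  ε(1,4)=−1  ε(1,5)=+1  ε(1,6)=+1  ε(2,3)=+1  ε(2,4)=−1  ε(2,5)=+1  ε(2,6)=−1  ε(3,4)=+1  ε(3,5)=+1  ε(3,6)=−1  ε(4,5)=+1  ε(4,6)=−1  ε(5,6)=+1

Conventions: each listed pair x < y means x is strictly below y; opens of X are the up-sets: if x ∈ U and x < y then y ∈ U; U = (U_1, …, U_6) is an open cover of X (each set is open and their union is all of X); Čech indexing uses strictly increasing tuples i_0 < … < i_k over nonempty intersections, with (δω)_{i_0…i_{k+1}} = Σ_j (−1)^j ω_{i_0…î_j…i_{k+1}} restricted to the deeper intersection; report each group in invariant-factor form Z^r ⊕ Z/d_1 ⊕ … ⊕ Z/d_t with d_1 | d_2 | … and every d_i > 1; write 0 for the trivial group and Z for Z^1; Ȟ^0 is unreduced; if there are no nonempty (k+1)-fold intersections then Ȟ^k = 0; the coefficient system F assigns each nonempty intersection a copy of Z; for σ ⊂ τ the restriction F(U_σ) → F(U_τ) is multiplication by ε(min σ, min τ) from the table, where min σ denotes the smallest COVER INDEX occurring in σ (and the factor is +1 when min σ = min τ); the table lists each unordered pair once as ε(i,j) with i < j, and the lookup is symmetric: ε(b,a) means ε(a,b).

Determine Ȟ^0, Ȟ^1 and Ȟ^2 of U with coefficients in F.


nerve of the cover:
  U12={q18} U16={q20} U23={q9,q15,q17} U34={q5,q19} U45={q3,q14} U56={q10,q12,q21}
C dims 6,6; δ0: rk 5, SNF 1^5
Ȟ^0 = (6 − 5) − 0 = 1, so Ȟ^0 ≅ Z
Ȟ^1 = (6 − 0) − 5 = 1, so Ȟ^1 ≅ Z
Ȟ^2 = (0 − 0) − 0 = 0, so Ȟ^2 ≅ 0

Ȟ^0(U;F) ≅ Z,  Ȟ^1(U;F) ≅ Z,  Ȟ^2(U;F) ≅ 0


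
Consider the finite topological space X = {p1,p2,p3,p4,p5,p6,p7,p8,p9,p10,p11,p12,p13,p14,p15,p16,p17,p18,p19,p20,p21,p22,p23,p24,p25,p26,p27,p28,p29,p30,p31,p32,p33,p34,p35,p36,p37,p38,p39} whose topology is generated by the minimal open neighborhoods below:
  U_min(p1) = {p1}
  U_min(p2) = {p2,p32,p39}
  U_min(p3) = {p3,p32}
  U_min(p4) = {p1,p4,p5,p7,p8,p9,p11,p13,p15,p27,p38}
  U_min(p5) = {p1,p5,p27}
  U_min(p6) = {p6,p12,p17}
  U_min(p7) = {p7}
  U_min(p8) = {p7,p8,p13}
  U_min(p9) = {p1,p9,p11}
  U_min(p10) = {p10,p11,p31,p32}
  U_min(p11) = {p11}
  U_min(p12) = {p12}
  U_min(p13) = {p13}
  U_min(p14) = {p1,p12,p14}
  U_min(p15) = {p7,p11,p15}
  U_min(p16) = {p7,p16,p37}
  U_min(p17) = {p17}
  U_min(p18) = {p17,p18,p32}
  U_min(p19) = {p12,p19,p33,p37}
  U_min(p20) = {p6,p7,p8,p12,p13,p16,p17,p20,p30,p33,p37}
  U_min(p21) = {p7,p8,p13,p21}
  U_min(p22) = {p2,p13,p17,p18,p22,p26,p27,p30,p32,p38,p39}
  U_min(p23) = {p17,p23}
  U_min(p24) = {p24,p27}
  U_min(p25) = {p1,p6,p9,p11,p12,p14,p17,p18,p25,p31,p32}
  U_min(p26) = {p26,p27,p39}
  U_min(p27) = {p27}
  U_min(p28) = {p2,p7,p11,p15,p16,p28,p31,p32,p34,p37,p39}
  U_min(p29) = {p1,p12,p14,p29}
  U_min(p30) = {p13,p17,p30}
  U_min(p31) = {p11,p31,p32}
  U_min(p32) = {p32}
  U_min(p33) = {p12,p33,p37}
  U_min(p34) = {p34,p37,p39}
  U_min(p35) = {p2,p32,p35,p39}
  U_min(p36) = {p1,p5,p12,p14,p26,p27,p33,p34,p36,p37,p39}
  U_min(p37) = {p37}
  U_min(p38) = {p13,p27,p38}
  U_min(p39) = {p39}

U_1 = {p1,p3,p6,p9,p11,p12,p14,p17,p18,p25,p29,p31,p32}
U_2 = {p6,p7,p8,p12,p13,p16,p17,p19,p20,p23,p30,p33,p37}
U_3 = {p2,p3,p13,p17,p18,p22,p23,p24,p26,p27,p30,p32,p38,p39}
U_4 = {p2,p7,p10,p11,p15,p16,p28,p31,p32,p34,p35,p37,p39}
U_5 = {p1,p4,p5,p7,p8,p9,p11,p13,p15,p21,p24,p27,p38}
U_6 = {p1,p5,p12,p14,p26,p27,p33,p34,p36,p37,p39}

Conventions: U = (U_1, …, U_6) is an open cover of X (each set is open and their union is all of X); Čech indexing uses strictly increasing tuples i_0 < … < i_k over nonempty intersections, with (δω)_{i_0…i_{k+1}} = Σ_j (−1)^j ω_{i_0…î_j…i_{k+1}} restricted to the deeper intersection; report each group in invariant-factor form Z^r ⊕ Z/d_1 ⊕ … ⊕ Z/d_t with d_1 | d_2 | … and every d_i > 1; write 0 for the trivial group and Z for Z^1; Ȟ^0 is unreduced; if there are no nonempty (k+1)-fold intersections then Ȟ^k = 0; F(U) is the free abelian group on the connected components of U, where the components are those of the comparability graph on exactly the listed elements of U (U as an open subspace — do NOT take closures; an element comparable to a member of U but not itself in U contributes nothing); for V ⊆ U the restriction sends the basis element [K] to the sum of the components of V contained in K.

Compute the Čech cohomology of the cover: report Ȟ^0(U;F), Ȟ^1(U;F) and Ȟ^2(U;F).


nerve simplices:
  U12={p6,p12,p17} U13={p3,p17,p18,p32} U14={p11,p31,p32} U15={p1,p9,p11} U16={p1,p12,p14} U23={p13,p17,p23,p30} U24={p7,p16,p37} U25={p7,p8,p13} U26={p12,p33,p37} U34={p2,p32,p39} U35={p13,p24,p27,p38} U36={p26,p27,p39} U45={p7,p11,p15} U46={p34,p37,p39} U56={p1,p5,p27}
  U123={p17} U126={p12} U134={p32} U145={p11} U156={p1} U235={p13} U245={p7} U246={p37} U346={p39} U356={p27}
components per intersection:
  U1: {p1,p3,p6,p9,p11,p12,p14,p17,p18,p25,p29,p31,p32}
  U2: {p6,p7,p8,p12,p13,p16,p17,p19,p20,p23,p30,p33,p37}
  U3: {p2,p3,p13,p17,p18,p22,p23,p24,p26,p27,p30,p32,p38,p39}
  U4: {p2,p7,p10,p11,p15,p16,p28,p31,p32,p34,p35,p37,p39}
  U5: {p1,p4,p5,p7,p8,p9,p11,p13,p15,p21,p24,p27,p38}
  U6: {p1,p5,p12,p14,p26,p27,p33,p34,p36,p37,p39}
  U12: {p6,p12,p17}
  U13: {p3,p17,p18,p32}
  U14: {p11,p31,p32}
  U15: {p1,p9,p11}
  U16: {p1,p12,p14}
  U23: {p13,p17,p23,p30}
  U24: {p7,p16,p37}
  U25: {p7,p8,p13}
  U26: {p12,p33,p37}
  U34: {p2,p32,p39}
  U35: {p13,p24,p27,p38}
  U36: {p26,p27,p39}
  U45: {p7,p11,p15}
  U46: {p34,p37,p39}
  U56: {p1,p5,p27}
  U123: {p17}
  U126: {p12}
  U134: {p32}
  U145: {p11}
  U156: {p1}
  U235: {p13}
  U245: {p7}
  U246: {p37}
  U346: {p39}
  U356: {p27}
C dims 6,15,10; δ0: rk 5, SNF 1^5; δ1: rk 10, SNF 1^9·2
degree 0: 6−5−0 = 1 → Ȟ^0 ≅ Z
degree 1: 15−10−5 = 0 → Ȟ^1 ≅ 0
degree 2: 10−0−10 = 0 plus torsion [2] → Ȟ^2 ≅ Z/2

Ȟ^0(U;F) ≅ Z, Ȟ^1(U;F) ≅ 0, Ȟ^2(U;F) ≅ Z/2
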